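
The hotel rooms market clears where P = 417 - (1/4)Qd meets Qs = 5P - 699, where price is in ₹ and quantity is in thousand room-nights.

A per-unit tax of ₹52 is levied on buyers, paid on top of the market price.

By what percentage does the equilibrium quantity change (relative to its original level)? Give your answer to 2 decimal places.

-18.76

Original equilibrium: 1668 - 4P = 5P - 699 gives 2367 = 9P, so P = 263 and Q = 616.
Since buyers pay the price plus the tax, the effective demand curve becomes Qd = 1460 - 4P.
Clearing the new market: 1460 - 4P = 5P - 699, so P = 2159/9 ≈ 239.8889 and Q = 4504/9 ≈ 500.4444.
%ΔQ = (500.4444 − 616) / 616 × 100 = -18.76%.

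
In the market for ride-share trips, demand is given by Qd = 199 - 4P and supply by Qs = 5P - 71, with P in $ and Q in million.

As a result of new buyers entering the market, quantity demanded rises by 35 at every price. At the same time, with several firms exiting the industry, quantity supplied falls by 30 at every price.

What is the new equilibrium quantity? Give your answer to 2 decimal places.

Initially, 199 - 4P = 5P - 71, so 270 = 9P and P = 30, Q = 79.
With the change applied: demand Qd = 234 - 4P, supply Qs = 5P - 101.
Equate the new curves: 234 - 4P = 5P - 101, giving 335 = 9P, P = 335/9 ≈ 37.2222, Q = 766/9 ≈ 85.1111.

85.11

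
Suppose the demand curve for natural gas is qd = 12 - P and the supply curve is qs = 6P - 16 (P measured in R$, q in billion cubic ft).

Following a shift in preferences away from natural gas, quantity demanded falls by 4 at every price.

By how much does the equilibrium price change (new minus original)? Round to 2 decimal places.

-0.57

Solve the original market: 12 - P = 6P - 16, hence P = 4 and q = 8.
After the shift, demand is qd = 8 - P and supply is qs = 6P - 16.
Equate the new curves: 8 - P = 6P - 16, giving 24 = 7P, P = 24/7 ≈ 3.4286, q = 32/7 ≈ 4.5714.
ΔP = 3.4286 − 4 = -0.57.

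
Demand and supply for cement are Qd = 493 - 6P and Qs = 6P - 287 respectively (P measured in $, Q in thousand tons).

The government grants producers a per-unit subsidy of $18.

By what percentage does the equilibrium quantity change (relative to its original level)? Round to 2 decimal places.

+52.43

Before the shock: 493 - 6P = 6P - 287 ⇒ 780 = 12P ⇒ P = 65, Q = 103.
Since sellers receive the price plus the subsidy, the effective supply curve becomes Qs = 6P - 179.
Clearing the new market: 493 - 6P = 6P - 179, so P = 56 and Q = 157.
%ΔQ = (157 − 103) / 103 × 100 = +52.43%.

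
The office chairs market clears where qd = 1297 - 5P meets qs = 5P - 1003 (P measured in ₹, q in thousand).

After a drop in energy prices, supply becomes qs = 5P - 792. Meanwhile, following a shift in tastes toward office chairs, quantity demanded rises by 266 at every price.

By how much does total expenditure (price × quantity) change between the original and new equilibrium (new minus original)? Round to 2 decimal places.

Before the shock: 1297 - 5P = 5P - 1003 ⇒ 2300 = 10P ⇒ P = 230, q = 147.
With the change applied: demand qd = 1563 - 5P, supply qs = 5P - 792.
New equilibrium: 1563 - 5P = 5P - 792 ⇒ 2355 = 10P ⇒ P = 235.5, q = 385.5.
Expenditure moves from 230×147 = 33810 to 235.5×385.5 = 90785.25; change = +56975.25.

+56975.25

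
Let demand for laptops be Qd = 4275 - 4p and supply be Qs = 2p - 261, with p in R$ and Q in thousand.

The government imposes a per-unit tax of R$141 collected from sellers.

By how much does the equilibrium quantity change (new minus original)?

-188

Before the shock: 4275 - 4p = 2p - 261 ⇒ 4536 = 6p ⇒ p = 756, Q = 1251.
Since sellers keep the price net of the tax, the effective supply curve becomes Qs = 2p - 543.
Setting them equal: 4275 - 4p = 2p - 543 → 4818 = 6p, so p = 803 and Q = 1063.
ΔQ = 1063 − 1251 = -188.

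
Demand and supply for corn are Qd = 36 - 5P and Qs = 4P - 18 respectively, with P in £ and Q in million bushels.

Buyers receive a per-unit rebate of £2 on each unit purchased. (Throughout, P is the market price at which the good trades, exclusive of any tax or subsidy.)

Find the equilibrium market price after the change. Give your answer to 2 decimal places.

7.11

Original equilibrium: 36 - 5P = 4P - 18 gives 54 = 9P, so P = 6 and Q = 6.
Since buyers' out-of-pocket price is the market price minus the rebate, the effective demand curve becomes Qd = 46 - 5P.
Equate the new curves: 46 - 5P = 4P - 18, giving 64 = 9P, P = 64/9 ≈ 7.1111, Q = 94/9 ≈ 10.4444.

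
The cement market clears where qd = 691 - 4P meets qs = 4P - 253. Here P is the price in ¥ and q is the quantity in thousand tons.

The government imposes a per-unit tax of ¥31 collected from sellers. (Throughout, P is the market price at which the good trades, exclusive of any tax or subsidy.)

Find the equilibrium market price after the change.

Initially, 691 - 4P = 4P - 253, so 944 = 8P and P = 118, q = 219.
Since sellers keep the price net of the tax, the effective supply curve becomes qs = 4P - 377.
New equilibrium: 691 - 4P = 4P - 377 ⇒ 1068 = 8P ⇒ P = 133.5, q = 157.

133.5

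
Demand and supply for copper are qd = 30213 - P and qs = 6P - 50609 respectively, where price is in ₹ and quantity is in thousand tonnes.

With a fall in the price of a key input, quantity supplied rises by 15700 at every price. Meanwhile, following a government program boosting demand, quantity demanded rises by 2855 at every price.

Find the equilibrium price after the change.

Initially, 30213 - P = 6P - 50609, so 80822 = 7P and P = 11546, q = 18667.
With the change applied: demand qd = 33068 - P, supply qs = 6P - 34909.
Setting them equal: 33068 - P = 6P - 34909 → 67977 = 7P, so P = 9711 and q = 23357.

9711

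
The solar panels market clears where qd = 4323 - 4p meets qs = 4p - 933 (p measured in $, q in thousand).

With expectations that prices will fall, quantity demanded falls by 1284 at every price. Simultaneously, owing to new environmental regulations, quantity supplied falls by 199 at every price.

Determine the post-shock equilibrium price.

Initially, 4323 - 4p = 4p - 933, so 5256 = 8p and p = 657, q = 1695.
The new curves are qd = 3039 - 4p (demand) and qs = 4p - 1132 (supply).
Equate the new curves: 3039 - 4p = 4p - 1132, giving 4171 = 8p, p = 521.375, q = 953.5.

521.375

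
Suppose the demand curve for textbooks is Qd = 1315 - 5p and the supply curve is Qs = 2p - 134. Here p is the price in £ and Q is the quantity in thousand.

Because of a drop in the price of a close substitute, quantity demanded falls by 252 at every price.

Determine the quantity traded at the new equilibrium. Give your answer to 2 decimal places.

Initially, 1315 - 5p = 2p - 134, so 1449 = 7p and p = 207, Q = 280.
The shock moves the curves to Qd = 1063 - 5p and Qs = 2p - 134.
Setting them equal: 1063 - 5p = 2p - 134 → 1197 = 7p, so p = 171 and Q = 208.

208.00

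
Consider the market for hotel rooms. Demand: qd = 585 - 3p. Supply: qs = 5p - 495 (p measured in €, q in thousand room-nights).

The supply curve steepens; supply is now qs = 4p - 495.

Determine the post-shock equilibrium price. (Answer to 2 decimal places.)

154.29

Original equilibrium: 585 - 3p = 5p - 495 gives 1080 = 8p, so p = 135 and q = 180.
After the shift, demand is qd = 585 - 3p and supply is qs = 4p - 495.
Clearing the new market: 585 - 3p = 4p - 495, so p = 1080/7 ≈ 154.2857 and q = 855/7 ≈ 122.1429.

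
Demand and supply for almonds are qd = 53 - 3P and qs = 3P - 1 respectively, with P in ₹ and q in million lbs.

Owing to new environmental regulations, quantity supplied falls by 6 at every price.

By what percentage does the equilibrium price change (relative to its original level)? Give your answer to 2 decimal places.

+11.11

Initially, 53 - 3P = 3P - 1, so 54 = 6P and P = 9, q = 26.
With the change applied: demand qd = 53 - 3P, supply qs = 3P - 7.
Equate the new curves: 53 - 3P = 3P - 7, giving 60 = 6P, P = 10, q = 23.
%ΔP = (10 − 9) / 9 × 100 = +11.11%.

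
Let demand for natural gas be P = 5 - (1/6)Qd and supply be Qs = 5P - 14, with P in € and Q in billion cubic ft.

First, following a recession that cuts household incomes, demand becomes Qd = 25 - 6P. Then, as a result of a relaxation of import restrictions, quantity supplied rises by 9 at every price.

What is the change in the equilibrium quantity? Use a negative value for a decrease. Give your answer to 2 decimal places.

+2.64

Before the shock: 30 - 6P = 5P - 14 ⇒ 44 = 11P ⇒ P = 4, Q = 6.
After the shift, demand is Qd = 25 - 6P and supply is Qs = 5P - 5.
Setting them equal: 25 - 6P = 5P - 5 → 30 = 11P, so P = 30/11 ≈ 2.7273 and Q = 95/11 ≈ 8.6364.
ΔQ = 8.6364 − 6 = +2.64.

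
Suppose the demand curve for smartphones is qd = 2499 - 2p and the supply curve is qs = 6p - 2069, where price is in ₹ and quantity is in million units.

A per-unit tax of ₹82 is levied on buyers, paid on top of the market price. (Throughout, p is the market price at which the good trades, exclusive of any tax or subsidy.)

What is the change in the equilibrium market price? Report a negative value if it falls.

Original equilibrium: 2499 - 2p = 6p - 2069 gives 4568 = 8p, so p = 571 and q = 1357.
Since buyers pay the price plus the tax, the effective demand curve becomes qd = 2335 - 2p.
Clearing the new market: 2335 - 2p = 6p - 2069, so p = 550.5 and q = 1234.
Δp = 550.5 − 571 = -20.5.

-20.5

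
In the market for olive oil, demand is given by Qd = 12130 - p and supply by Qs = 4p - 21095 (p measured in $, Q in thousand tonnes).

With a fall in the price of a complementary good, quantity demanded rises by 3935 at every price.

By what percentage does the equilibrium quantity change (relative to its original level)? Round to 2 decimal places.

+57.39

Solve the original market: 12130 - p = 4p - 21095, hence p = 6645 and Q = 5485.
With the change applied: demand Qd = 16065 - p, supply Qs = 4p - 21095.
Clearing the new market: 16065 - p = 4p - 21095, so p = 7432 and Q = 8633.
%ΔQ = (8633 − 5485) / 5485 × 100 = +57.39%.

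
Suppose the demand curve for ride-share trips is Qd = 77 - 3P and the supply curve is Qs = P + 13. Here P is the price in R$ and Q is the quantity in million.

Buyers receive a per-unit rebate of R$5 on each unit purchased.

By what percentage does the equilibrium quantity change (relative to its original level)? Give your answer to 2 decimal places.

Before the shock: 77 - 3P = P + 13 ⇒ 64 = 4P ⇒ P = 16, Q = 29.
Since buyers' out-of-pocket price is the market price minus the rebate, the effective demand curve becomes Qd = 92 - 3P.
Equate the new curves: 92 - 3P = P + 13, giving 79 = 4P, P = 19.75, Q = 32.75.
%ΔQ = (32.75 − 29) / 29 × 100 = +12.93%.

+12.93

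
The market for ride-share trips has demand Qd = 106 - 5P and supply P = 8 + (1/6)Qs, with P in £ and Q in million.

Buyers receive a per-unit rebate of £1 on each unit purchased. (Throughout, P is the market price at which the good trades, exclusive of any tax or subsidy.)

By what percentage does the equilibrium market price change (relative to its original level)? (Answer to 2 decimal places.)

Initially, 106 - 5P = 6P - 48, so 154 = 11P and P = 14, Q = 36.
Since buyers' out-of-pocket price is the market price minus the rebate, the effective demand curve becomes Qd = 111 - 5P.
Setting them equal: 111 - 5P = 6P - 48 → 159 = 11P, so P = 159/11 ≈ 14.4545 and Q = 426/11 ≈ 38.7273.
%ΔP = (14.4545 − 14) / 14 × 100 = +3.25%.

+3.25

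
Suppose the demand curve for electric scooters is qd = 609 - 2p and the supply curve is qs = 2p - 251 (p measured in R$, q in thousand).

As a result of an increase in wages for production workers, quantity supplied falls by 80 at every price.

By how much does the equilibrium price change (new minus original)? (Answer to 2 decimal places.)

Initially, 609 - 2p = 2p - 251, so 860 = 4p and p = 215, q = 179.
After the shift, demand is qd = 609 - 2p and supply is qs = 2p - 331.
Setting them equal: 609 - 2p = 2p - 331 → 940 = 4p, so p = 235 and q = 139.
Δp = 235 − 215 = +20.00.

+20.00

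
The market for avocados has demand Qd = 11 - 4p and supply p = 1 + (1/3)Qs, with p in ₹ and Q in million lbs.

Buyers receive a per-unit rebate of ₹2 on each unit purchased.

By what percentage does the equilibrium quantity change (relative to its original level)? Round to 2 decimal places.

+114.29

Original equilibrium: 11 - 4p = 3p - 3 gives 14 = 7p, so p = 2 and Q = 3.
Since buyers' out-of-pocket price is the market price minus the rebate, the effective demand curve becomes Qd = 19 - 4p.
Equate the new curves: 19 - 4p = 3p - 3, giving 22 = 7p, p = 22/7 ≈ 3.1429, Q = 45/7 ≈ 6.4286.
%ΔQ = (6.4286 − 3) / 3 × 100 = +114.29%.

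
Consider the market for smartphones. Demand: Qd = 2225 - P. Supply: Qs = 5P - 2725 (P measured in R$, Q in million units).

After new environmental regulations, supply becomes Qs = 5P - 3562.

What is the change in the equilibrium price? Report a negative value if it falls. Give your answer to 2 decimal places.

+139.50

Original equilibrium: 2225 - P = 5P - 2725 gives 4950 = 6P, so P = 825 and Q = 1400.
With the change applied: demand Qd = 2225 - P, supply Qs = 5P - 3562.
Clearing the new market: 2225 - P = 5P - 3562, so P = 964.5 and Q = 1260.5.
ΔP = 964.5 − 825 = +139.50.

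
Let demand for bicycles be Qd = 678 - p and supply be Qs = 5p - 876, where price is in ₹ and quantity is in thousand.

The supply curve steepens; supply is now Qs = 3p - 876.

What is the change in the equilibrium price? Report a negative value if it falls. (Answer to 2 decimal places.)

Before the shock: 678 - p = 5p - 876 ⇒ 1554 = 6p ⇒ p = 259, Q = 419.
The new curves are Qd = 678 - p (demand) and Qs = 3p - 876 (supply).
Equate the new curves: 678 - p = 3p - 876, giving 1554 = 4p, p = 388.5, Q = 289.5.
Δp = 388.5 − 259 = +129.50.

+129.50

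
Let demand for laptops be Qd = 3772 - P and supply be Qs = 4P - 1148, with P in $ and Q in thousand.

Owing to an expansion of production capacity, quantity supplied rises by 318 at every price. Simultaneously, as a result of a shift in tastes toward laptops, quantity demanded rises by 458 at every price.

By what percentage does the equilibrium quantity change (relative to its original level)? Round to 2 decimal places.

Original equilibrium: 3772 - P = 4P - 1148 gives 4920 = 5P, so P = 984 and Q = 2788.
The new curves are Qd = 4230 - P (demand) and Qs = 4P - 830 (supply).
New equilibrium: 4230 - P = 4P - 830 ⇒ 5060 = 5P ⇒ P = 1012, Q = 3218.
%ΔQ = (3218 − 2788) / 2788 × 100 = +15.42%.

+15.42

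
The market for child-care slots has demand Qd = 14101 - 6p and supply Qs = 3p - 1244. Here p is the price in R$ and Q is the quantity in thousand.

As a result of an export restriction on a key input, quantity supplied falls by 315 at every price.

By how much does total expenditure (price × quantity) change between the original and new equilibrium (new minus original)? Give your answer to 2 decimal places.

-229915.00

Before the shock: 14101 - 6p = 3p - 1244 ⇒ 15345 = 9p ⇒ p = 1705, Q = 3871.
The shock moves the curves to Qd = 14101 - 6p and Qs = 3p - 1559.
Setting them equal: 14101 - 6p = 3p - 1559 → 15660 = 9p, so p = 1740 and Q = 3661.
Expenditure moves from 1705×3871 = 6600055 to 1740×3661 = 6370140; change = -229915.00.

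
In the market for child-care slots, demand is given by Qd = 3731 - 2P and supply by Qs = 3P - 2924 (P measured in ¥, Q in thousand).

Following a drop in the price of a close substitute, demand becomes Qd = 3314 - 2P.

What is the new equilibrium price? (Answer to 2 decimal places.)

Before the shock: 3731 - 2P = 3P - 2924 ⇒ 6655 = 5P ⇒ P = 1331, Q = 1069.
With the change applied: demand Qd = 3314 - 2P, supply Qs = 3P - 2924.
Setting them equal: 3314 - 2P = 3P - 2924 → 6238 = 5P, so P = 1247.6 and Q = 818.8.

1247.60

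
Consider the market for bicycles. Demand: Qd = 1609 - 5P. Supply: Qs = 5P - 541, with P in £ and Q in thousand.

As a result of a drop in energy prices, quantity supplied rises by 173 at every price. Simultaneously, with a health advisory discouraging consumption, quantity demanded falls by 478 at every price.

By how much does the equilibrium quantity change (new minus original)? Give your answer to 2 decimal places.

Solve the original market: 1609 - 5P = 5P - 541, hence P = 215 and Q = 534.
The shock moves the curves to Qd = 1131 - 5P and Qs = 5P - 368.
Equate the new curves: 1131 - 5P = 5P - 368, giving 1499 = 10P, P = 149.9, Q = 381.5.
ΔQ = 381.5 − 534 = -152.50.

-152.50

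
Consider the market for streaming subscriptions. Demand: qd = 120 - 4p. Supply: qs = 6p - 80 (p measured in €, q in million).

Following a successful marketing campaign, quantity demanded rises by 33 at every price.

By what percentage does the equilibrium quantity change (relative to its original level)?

+49.5

Solve the original market: 120 - 4p = 6p - 80, hence p = 20 and q = 40.
After the shift, demand is qd = 153 - 4p and supply is qs = 6p - 80.
Clearing the new market: 153 - 4p = 6p - 80, so p = 23.3 and q = 59.8.
%Δq = (59.8 − 40) / 40 × 100 = +49.5%.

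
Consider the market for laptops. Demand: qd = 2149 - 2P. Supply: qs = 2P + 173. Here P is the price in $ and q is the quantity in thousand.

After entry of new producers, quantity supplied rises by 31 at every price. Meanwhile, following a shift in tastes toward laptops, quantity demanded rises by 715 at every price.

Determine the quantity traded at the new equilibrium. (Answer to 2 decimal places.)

1534.00

Before the shock: 2149 - 2P = 2P + 173 ⇒ 1976 = 4P ⇒ P = 494, q = 1161.
The shock moves the curves to qd = 2864 - 2P and qs = 2P + 204.
Clearing the new market: 2864 - 2P = 2P + 204, so P = 665 and q = 1534.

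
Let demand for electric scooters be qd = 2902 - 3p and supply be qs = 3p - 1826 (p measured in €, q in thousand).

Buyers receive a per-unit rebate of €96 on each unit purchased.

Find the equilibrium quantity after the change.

Before the shock: 2902 - 3p = 3p - 1826 ⇒ 4728 = 6p ⇒ p = 788, q = 538.
Since buyers' out-of-pocket price is the market price minus the rebate, the effective demand curve becomes qd = 3190 - 3p.
Clearing the new market: 3190 - 3p = 3p - 1826, so p = 836 and q = 682.

682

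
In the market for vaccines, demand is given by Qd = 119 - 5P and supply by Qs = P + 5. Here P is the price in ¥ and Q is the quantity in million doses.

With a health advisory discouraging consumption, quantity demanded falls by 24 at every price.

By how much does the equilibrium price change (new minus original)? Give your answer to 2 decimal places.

Original equilibrium: 119 - 5P = P + 5 gives 114 = 6P, so P = 19 and Q = 24.
After the shift, demand is Qd = 95 - 5P and supply is Qs = P + 5.
Setting them equal: 95 - 5P = P + 5 → 90 = 6P, so P = 15 and Q = 20.
ΔP = 15 − 19 = -4.00.

-4.00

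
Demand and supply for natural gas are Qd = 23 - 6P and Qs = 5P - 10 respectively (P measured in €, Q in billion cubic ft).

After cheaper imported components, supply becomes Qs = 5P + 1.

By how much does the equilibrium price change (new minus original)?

-1

Initially, 23 - 6P = 5P - 10, so 33 = 11P and P = 3, Q = 5.
The shock moves the curves to Qd = 23 - 6P and Qs = 5P + 1.
Equate the new curves: 23 - 6P = 5P + 1, giving 22 = 11P, P = 2, Q = 11.
ΔP = 2 − 3 = -1.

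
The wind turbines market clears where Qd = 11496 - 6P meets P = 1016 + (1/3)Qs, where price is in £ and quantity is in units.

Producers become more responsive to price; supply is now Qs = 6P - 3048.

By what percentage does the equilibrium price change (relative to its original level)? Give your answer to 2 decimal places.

-25.00

Solve the original market: 11496 - 6P = 3P - 3048, hence P = 1616 and Q = 1800.
The shock moves the curves to Qd = 11496 - 6P and Qs = 6P - 3048.
Setting them equal: 11496 - 6P = 6P - 3048 → 14544 = 12P, so P = 1212 and Q = 4224.
%ΔP = (1212 − 1616) / 1616 × 100 = -25.00%.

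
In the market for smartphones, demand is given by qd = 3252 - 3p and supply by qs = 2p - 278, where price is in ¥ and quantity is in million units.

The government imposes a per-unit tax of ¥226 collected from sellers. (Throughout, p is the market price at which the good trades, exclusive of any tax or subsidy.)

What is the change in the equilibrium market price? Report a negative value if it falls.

+90.4

Before the shock: 3252 - 3p = 2p - 278 ⇒ 3530 = 5p ⇒ p = 706, q = 1134.
Since sellers keep the price net of the tax, the effective supply curve becomes qs = 2p - 730.
Setting them equal: 3252 - 3p = 2p - 730 → 3982 = 5p, so p = 796.4 and q = 862.8.
Δp = 796.4 − 706 = +90.4.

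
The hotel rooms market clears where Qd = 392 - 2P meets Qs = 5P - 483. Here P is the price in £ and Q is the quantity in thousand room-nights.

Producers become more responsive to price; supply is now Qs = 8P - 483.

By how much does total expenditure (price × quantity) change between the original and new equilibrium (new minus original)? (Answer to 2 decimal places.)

+1237.50

Before the shock: 392 - 2P = 5P - 483 ⇒ 875 = 7P ⇒ P = 125, Q = 142.
With the change applied: demand Qd = 392 - 2P, supply Qs = 8P - 483.
Setting them equal: 392 - 2P = 8P - 483 → 875 = 10P, so P = 87.5 and Q = 217.
Expenditure moves from 125×142 = 17750 to 87.5×217 = 18987.5; change = +1237.50.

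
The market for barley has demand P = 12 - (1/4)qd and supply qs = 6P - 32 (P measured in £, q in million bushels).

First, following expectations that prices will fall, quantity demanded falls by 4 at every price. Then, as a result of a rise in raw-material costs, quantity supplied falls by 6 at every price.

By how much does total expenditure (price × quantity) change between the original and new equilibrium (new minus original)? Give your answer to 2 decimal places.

Original equilibrium: 48 - 4P = 6P - 32 gives 80 = 10P, so P = 8 and q = 16.
After the shift, demand is qd = 44 - 4P and supply is qs = 6P - 38.
Setting them equal: 44 - 4P = 6P - 38 → 82 = 10P, so P = 8.2 and q = 11.2.
Expenditure moves from 8×16 = 128 to 8.2×11.2 = 91.84; change = -36.16.

-36.16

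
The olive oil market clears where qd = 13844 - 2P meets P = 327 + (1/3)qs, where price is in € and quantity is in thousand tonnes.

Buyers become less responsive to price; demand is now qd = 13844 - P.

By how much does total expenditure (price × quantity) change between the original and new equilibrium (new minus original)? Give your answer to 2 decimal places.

Before the shock: 13844 - 2P = 3P - 981 ⇒ 14825 = 5P ⇒ P = 2965, q = 7914.
The new curves are qd = 13844 - P (demand) and qs = 3P - 981 (supply).
Setting them equal: 13844 - P = 3P - 981 → 14825 = 4P, so P = 3706.25 and q = 10137.75.
Expenditure moves from 2965×7914 = 23465010 to 3706.25×10137.75 = 37573035.9375; change = +14108025.94.

+14108025.94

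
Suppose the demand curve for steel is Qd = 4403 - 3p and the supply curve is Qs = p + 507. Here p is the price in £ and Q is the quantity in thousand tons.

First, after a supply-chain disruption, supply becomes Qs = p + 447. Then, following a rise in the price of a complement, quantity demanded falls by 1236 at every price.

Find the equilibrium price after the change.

680

Solve the original market: 4403 - 3p = p + 507, hence p = 974 and Q = 1481.
The shock moves the curves to Qd = 3167 - 3p and Qs = p + 447.
Clearing the new market: 3167 - 3p = p + 447, so p = 680 and Q = 1127.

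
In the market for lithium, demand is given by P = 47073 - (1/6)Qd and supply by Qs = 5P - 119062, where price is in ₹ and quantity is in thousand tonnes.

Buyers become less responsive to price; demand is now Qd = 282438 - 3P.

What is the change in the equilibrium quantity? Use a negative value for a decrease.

+68437.5

Before the shock: 282438 - 6P = 5P - 119062 ⇒ 401500 = 11P ⇒ P = 36500, Q = 63438.
After the shift, demand is Qd = 282438 - 3P and supply is Qs = 5P - 119062.
Setting them equal: 282438 - 3P = 5P - 119062 → 401500 = 8P, so P = 50187.5 and Q = 131875.5.
ΔQ = 131875.5 − 63438 = +68437.5.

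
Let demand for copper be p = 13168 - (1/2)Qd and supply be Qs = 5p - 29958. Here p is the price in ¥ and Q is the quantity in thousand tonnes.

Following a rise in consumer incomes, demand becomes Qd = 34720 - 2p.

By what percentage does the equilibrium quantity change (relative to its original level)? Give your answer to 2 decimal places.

Solve the original market: 26336 - 2p = 5p - 29958, hence p = 8042 and Q = 10252.
After the shift, demand is Qd = 34720 - 2p and supply is Qs = 5p - 29958.
New equilibrium: 34720 - 2p = 5p - 29958 ⇒ 64678 = 7p ⇒ p = 64678/7 ≈ 9239.7143, Q = 113684/7 ≈ 16240.5714.
%ΔQ = (16240.5714 − 10252) / 10252 × 100 = +58.41%.

+58.41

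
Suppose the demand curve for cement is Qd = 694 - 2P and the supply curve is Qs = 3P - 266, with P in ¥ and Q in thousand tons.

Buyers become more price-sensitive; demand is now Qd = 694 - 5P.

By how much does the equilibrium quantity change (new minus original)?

Initially, 694 - 2P = 3P - 266, so 960 = 5P and P = 192, Q = 310.
After the shift, demand is Qd = 694 - 5P and supply is Qs = 3P - 266.
Equate the new curves: 694 - 5P = 3P - 266, giving 960 = 8P, P = 120, Q = 94.
ΔQ = 94 − 310 = -216.

-216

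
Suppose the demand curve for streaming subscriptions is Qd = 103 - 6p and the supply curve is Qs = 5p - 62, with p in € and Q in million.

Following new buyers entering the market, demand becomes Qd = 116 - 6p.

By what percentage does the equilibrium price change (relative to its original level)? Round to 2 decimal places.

Before the shock: 103 - 6p = 5p - 62 ⇒ 165 = 11p ⇒ p = 15, Q = 13.
The new curves are Qd = 116 - 6p (demand) and Qs = 5p - 62 (supply).
Clearing the new market: 116 - 6p = 5p - 62, so p = 178/11 ≈ 16.1818 and Q = 208/11 ≈ 18.9091.
%Δp = (16.1818 − 15) / 15 × 100 = +7.88%.

+7.88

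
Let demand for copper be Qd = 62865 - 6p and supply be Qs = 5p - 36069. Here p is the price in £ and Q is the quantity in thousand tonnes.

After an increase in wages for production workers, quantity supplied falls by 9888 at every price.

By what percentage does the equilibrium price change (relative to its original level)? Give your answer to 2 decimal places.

Initially, 62865 - 6p = 5p - 36069, so 98934 = 11p and p = 8994, Q = 8901.
The new curves are Qd = 62865 - 6p (demand) and Qs = 5p - 45957 (supply).
Setting them equal: 62865 - 6p = 5p - 45957 → 108822 = 11p, so p = 108822/11 ≈ 9892.9091 and Q = 38583/11 ≈ 3507.5455.
%Δp = (9892.9091 − 8994) / 8994 × 100 = +9.99%.

+9.99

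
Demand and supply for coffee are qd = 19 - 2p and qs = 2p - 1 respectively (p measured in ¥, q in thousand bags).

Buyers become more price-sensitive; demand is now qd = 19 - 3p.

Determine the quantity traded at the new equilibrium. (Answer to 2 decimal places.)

7.00

Solve the original market: 19 - 2p = 2p - 1, hence p = 5 and q = 9.
After the shift, demand is qd = 19 - 3p and supply is qs = 2p - 1.
New equilibrium: 19 - 3p = 2p - 1 ⇒ 20 = 5p ⇒ p = 4, q = 7.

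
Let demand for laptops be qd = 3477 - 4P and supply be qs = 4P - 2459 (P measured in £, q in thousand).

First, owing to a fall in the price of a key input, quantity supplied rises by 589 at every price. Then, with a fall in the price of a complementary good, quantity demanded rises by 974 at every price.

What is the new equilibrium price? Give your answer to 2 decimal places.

790.13

Before the shock: 3477 - 4P = 4P - 2459 ⇒ 5936 = 8P ⇒ P = 742, q = 509.
The shock moves the curves to qd = 4451 - 4P and qs = 4P - 1870.
Clearing the new market: 4451 - 4P = 4P - 1870, so P = 790.125 and q = 1290.5.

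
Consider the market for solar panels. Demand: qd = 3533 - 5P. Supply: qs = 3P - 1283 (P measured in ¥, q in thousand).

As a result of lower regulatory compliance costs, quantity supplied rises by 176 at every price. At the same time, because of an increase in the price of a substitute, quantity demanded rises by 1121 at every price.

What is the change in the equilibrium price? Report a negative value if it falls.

+118.125

Before the shock: 3533 - 5P = 3P - 1283 ⇒ 4816 = 8P ⇒ P = 602, q = 523.
With the change applied: demand qd = 4654 - 5P, supply qs = 3P - 1107.
Setting them equal: 4654 - 5P = 3P - 1107 → 5761 = 8P, so P = 720.125 and q = 1053.375.
ΔP = 720.125 − 602 = +118.125.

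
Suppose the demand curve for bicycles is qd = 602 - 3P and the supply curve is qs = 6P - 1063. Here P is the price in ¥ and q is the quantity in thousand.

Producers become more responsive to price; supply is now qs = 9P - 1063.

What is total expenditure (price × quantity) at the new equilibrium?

25772.8125

Initially, 602 - 3P = 6P - 1063, so 1665 = 9P and P = 185, q = 47.
The new curves are qd = 602 - 3P (demand) and qs = 9P - 1063 (supply).
Clearing the new market: 602 - 3P = 9P - 1063, so P = 138.75 and q = 185.75.
New expenditure = 138.75 × 185.75 = 25772.8125.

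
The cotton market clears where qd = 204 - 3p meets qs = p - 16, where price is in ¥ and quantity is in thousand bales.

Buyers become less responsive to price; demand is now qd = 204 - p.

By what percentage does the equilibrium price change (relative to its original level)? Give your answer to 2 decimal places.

Before the shock: 204 - 3p = p - 16 ⇒ 220 = 4p ⇒ p = 55, q = 39.
The new curves are qd = 204 - p (demand) and qs = p - 16 (supply).
Setting them equal: 204 - p = p - 16 → 220 = 2p, so p = 110 and q = 94.
%Δp = (110 − 55) / 55 × 100 = +100.00%.

+100.00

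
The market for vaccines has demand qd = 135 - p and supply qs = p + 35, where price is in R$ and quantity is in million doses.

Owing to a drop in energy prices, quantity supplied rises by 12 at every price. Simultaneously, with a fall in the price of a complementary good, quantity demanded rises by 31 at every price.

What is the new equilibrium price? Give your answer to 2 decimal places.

59.50

Solve the original market: 135 - p = p + 35, hence p = 50 and q = 85.
With the change applied: demand qd = 166 - p, supply qs = p + 47.
Setting them equal: 166 - p = p + 47 → 119 = 2p, so p = 59.5 and q = 106.5.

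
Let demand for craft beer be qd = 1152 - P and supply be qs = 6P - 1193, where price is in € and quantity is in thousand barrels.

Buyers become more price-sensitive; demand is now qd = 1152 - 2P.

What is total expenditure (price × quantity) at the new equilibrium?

Original equilibrium: 1152 - P = 6P - 1193 gives 2345 = 7P, so P = 335 and q = 817.
With the change applied: demand qd = 1152 - 2P, supply qs = 6P - 1193.
Equate the new curves: 1152 - 2P = 6P - 1193, giving 2345 = 8P, P = 293.125, q = 565.75.
New expenditure = 293.125 × 565.75 = 165835.46875.

165835.46875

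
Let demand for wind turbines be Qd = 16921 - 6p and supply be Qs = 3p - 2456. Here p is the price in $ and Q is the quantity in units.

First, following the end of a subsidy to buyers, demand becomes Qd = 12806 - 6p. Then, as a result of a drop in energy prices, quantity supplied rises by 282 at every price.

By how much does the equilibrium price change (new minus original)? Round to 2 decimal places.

Original equilibrium: 16921 - 6p = 3p - 2456 gives 19377 = 9p, so p = 2153 and Q = 4003.
The shock moves the curves to Qd = 12806 - 6p and Qs = 3p - 2174.
Clearing the new market: 12806 - 6p = 3p - 2174, so p = 14980/9 ≈ 1664.4444 and Q = 8458/3 ≈ 2819.3333.
Δp = 1664.4444 − 2153 = -488.56.

-488.56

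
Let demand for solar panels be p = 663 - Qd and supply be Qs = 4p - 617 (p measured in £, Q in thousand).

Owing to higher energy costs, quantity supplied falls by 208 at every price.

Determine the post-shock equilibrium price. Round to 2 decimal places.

Original equilibrium: 663 - p = 4p - 617 gives 1280 = 5p, so p = 256 and Q = 407.
After the shift, demand is Qd = 663 - p and supply is Qs = 4p - 825.
Equate the new curves: 663 - p = 4p - 825, giving 1488 = 5p, p = 297.6, Q = 365.4.

297.60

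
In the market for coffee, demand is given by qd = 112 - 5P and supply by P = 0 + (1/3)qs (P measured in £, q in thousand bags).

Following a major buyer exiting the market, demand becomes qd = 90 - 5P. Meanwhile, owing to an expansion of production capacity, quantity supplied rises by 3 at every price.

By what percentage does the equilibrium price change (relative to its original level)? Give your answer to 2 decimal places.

Before the shock: 112 - 5P = 3P ⇒ 112 = 8P ⇒ P = 14, q = 42.
After the shift, demand is qd = 90 - 5P and supply is qs = 3P + 3.
Setting them equal: 90 - 5P = 3P + 3 → 87 = 8P, so P = 10.875 and q = 35.625.
%ΔP = (10.875 − 14) / 14 × 100 = -22.32%.

-22.32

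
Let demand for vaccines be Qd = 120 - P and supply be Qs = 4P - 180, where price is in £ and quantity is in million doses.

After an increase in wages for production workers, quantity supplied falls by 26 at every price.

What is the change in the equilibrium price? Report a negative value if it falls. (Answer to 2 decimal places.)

+5.20

Before the shock: 120 - P = 4P - 180 ⇒ 300 = 5P ⇒ P = 60, Q = 60.
The shock moves the curves to Qd = 120 - P and Qs = 4P - 206.
New equilibrium: 120 - P = 4P - 206 ⇒ 326 = 5P ⇒ P = 65.2, Q = 54.8.
ΔP = 65.2 − 60 = +5.20.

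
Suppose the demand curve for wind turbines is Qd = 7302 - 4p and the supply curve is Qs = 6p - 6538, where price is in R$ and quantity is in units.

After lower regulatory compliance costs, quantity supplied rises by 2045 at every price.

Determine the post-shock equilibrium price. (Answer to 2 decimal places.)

Original equilibrium: 7302 - 4p = 6p - 6538 gives 13840 = 10p, so p = 1384 and Q = 1766.
The shock moves the curves to Qd = 7302 - 4p and Qs = 6p - 4493.
Clearing the new market: 7302 - 4p = 6p - 4493, so p = 1179.5 and Q = 2584.

1179.50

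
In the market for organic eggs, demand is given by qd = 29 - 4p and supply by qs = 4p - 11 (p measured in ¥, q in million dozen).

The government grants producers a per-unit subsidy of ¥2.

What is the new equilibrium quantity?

Solve the original market: 29 - 4p = 4p - 11, hence p = 5 and q = 9.
Since sellers receive the price plus the subsidy, the effective supply curve becomes qs = 4p - 3.
Equate the new curves: 29 - 4p = 4p - 3, giving 32 = 8p, p = 4, q = 13.

13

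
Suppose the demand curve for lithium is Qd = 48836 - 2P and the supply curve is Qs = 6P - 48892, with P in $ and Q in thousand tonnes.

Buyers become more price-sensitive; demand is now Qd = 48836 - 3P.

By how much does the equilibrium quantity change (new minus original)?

-8144

Before the shock: 48836 - 2P = 6P - 48892 ⇒ 97728 = 8P ⇒ P = 12216, Q = 24404.
After the shift, demand is Qd = 48836 - 3P and supply is Qs = 6P - 48892.
Setting them equal: 48836 - 3P = 6P - 48892 → 97728 = 9P, so P = 32576/3 ≈ 10858.6667 and Q = 16260.
ΔQ = 16260 − 24404 = -8144.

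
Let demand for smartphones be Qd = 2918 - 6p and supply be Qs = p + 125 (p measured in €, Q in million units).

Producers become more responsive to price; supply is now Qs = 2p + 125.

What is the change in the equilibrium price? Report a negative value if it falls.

-49.875

Original equilibrium: 2918 - 6p = p + 125 gives 2793 = 7p, so p = 399 and Q = 524.
The shock moves the curves to Qd = 2918 - 6p and Qs = 2p + 125.
Clearing the new market: 2918 - 6p = 2p + 125, so p = 349.125 and Q = 823.25.
Δp = 349.125 − 399 = -49.875.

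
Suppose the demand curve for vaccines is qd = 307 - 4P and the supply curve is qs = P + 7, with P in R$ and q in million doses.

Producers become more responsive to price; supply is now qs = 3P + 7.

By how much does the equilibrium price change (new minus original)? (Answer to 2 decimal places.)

-17.14

Solve the original market: 307 - 4P = P + 7, hence P = 60 and q = 67.
With the change applied: demand qd = 307 - 4P, supply qs = 3P + 7.
Setting them equal: 307 - 4P = 3P + 7 → 300 = 7P, so P = 300/7 ≈ 42.8571 and q = 949/7 ≈ 135.5714.
ΔP = 42.8571 − 60 = -17.14.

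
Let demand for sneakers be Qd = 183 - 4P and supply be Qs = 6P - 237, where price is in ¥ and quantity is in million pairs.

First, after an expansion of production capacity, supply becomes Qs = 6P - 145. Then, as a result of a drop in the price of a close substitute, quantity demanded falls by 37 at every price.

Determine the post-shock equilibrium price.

29.1

Solve the original market: 183 - 4P = 6P - 237, hence P = 42 and Q = 15.
The shock moves the curves to Qd = 146 - 4P and Qs = 6P - 145.
Clearing the new market: 146 - 4P = 6P - 145, so P = 29.1 and Q = 29.6.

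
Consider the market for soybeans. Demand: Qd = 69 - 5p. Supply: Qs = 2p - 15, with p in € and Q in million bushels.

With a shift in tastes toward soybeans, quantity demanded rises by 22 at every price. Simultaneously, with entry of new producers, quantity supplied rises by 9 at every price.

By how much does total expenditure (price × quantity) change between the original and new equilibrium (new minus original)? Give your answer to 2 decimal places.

+192.90

Solve the original market: 69 - 5p = 2p - 15, hence p = 12 and Q = 9.
After the shift, demand is Qd = 91 - 5p and supply is Qs = 2p - 6.
Equate the new curves: 91 - 5p = 2p - 6, giving 97 = 7p, p = 97/7 ≈ 13.8571, Q = 152/7 ≈ 21.7143.
Expenditure moves from 12×9 = 108 to 13.8571×21.7143 = 300.8980; change = +192.90.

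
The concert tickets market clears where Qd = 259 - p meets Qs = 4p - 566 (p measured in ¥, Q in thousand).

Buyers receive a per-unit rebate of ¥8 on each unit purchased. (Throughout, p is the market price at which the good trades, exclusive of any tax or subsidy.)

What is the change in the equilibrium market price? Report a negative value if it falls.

+1.6

Initially, 259 - p = 4p - 566, so 825 = 5p and p = 165, Q = 94.
Since buyers' out-of-pocket price is the market price minus the rebate, the effective demand curve becomes Qd = 267 - p.
Clearing the new market: 267 - p = 4p - 566, so p = 166.6 and Q = 100.4.
Δp = 166.6 − 165 = +1.6.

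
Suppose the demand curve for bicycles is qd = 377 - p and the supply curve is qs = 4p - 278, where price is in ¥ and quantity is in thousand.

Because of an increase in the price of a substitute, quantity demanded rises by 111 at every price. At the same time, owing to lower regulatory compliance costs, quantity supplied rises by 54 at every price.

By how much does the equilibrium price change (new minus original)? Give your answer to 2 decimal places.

Solve the original market: 377 - p = 4p - 278, hence p = 131 and q = 246.
With the change applied: demand qd = 488 - p, supply qs = 4p - 224.
Setting them equal: 488 - p = 4p - 224 → 712 = 5p, so p = 142.4 and q = 345.6.
Δp = 142.4 − 131 = +11.40.

+11.40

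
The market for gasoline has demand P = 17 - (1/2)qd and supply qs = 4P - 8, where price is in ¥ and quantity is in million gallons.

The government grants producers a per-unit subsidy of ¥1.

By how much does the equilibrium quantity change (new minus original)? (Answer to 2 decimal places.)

Original equilibrium: 34 - 2P = 4P - 8 gives 42 = 6P, so P = 7 and q = 20.
Since sellers receive the price plus the subsidy, the effective supply curve becomes qs = 4P - 4.
New equilibrium: 34 - 2P = 4P - 4 ⇒ 38 = 6P ⇒ P = 19/3 ≈ 6.3333, q = 64/3 ≈ 21.3333.
Δq = 21.3333 − 20 = +1.33.

+1.33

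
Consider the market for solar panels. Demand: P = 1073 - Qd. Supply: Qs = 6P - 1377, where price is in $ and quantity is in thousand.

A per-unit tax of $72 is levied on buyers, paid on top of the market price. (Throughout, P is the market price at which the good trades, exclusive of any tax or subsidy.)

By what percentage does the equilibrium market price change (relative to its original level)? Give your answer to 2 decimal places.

Initially, 1073 - P = 6P - 1377, so 2450 = 7P and P = 350, Q = 723.
Since buyers pay the price plus the tax, the effective demand curve becomes Qd = 1001 - P.
Clearing the new market: 1001 - P = 6P - 1377, so P = 2378/7 ≈ 339.7143 and Q = 4629/7 ≈ 661.2857.
%ΔP = (339.7143 − 350) / 350 × 100 = -2.94%.

-2.94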